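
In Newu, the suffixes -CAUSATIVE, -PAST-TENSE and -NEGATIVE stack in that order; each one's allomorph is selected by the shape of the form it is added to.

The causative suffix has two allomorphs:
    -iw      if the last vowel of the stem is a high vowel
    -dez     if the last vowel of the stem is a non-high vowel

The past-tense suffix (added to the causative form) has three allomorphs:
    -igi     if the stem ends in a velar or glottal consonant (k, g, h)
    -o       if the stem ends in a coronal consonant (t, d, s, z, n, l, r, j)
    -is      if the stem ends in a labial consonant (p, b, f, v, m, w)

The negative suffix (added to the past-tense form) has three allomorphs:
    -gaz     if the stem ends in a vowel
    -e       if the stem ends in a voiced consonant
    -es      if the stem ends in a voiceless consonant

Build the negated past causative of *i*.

iiwises

Since the last vowel of *i* is /i/ (a high vowel), it takes -iw, giving *iiw*.
The causative form *iiw*: final consonant = /w/, labial → -is → *iiwis*.
The past-tense form *iiwis*: final sound = /s/, a voiceless consonant → -es → *iiwises*.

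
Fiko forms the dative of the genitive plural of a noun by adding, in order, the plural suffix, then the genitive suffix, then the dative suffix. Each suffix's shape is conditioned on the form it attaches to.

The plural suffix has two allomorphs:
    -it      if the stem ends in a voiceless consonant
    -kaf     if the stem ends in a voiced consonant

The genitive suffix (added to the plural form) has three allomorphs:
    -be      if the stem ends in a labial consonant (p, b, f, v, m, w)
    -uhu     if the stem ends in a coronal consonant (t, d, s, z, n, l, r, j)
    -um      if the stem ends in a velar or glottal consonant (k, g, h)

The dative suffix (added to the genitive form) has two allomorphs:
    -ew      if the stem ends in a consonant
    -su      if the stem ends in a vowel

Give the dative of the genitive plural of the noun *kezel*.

kezelkafbesu

The final consonant of *kezel* is /l/, which is voiced, so the plural suffix is -kaf, giving *kezelkaf*.
The final consonant of the plural form *kezelkaf* is /f/, which is labial, so the genitive suffix is -be, giving *kezelkafbe*.
The final sound of the genitive form *kezelkafbe* is /e/, which is a vowel, so the dative suffix is -su, giving *kezelkafbesu*.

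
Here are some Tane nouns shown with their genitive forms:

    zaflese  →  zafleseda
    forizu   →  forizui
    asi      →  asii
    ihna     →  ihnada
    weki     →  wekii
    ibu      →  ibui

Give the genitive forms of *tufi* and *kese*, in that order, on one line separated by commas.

tufii, keseda

Looking at the last vowel of each stem: -i when the last vowel of the stem is a high vowel (*forizu*, *asi*, *weki*, *ibu*); -da when the last vowel of the stem is a non-high vowel (*zaflese*, *ihna*).
The last vowel of *tufi* is /i/, which is a high vowel, so the suffix is -i, giving *tufii*.
Since the last vowel of *kese* is /e/ (a non-high vowel), it takes -da, giving *keseda*.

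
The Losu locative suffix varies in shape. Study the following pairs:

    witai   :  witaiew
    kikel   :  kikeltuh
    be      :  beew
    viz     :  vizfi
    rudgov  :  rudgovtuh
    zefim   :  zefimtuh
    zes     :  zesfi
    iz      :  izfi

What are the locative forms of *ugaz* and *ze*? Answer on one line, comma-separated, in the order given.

ugazfi, zeew

The alternation tracks the final sound of the stem — -fi when the stem ends in a sibilant (*viz*, *zes*, *iz*); -tuh when the stem ends in a non-sibilant consonant (*kikel*, *rudgov*, *zefim*); -ew when the stem ends in a vowel (*witai*, *be*).
Since the final sound of *ugaz* is /z/ (a sibilant), it takes -fi, giving *ugazfi*.
The final sound of *ze* is /e/, which is a vowel, so the suffix is -ew, giving *zeew*.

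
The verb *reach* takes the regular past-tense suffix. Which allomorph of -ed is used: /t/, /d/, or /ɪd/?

The stem *reach* ends in a voiceless consonant other than /t/.
The -ed suffix is realized as /ɪd/ after /t, d/; as /t/ after other voiceless consonants; and as /d/ after other voiced sounds.
So -ed on *reach* is pronounced /t/.

/t/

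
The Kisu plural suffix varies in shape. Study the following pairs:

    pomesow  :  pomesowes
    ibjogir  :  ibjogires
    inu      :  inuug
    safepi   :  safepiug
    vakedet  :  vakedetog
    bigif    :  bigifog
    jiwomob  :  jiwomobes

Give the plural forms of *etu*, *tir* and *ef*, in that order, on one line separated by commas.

etuug, tires, efog

The pattern is voicing of the final sound: -og when the stem ends in a voiceless consonant (*vakedet*, *bigif*); -es when the stem ends in a voiced consonant (*pomesow*, *ibjogir*, *jiwomob*); -ug when the stem ends in a vowel (*inu*, *safepi*).
The final sound of *etu* is /u/, which is a vowel, so the suffix is -ug, giving *etuug*.
*tir* — final sound /r/ (a voiced consonant) → -es → *tires*.
Since the final sound of *ef* is /f/ (a voiceless consonant), it takes -og, giving *efog*.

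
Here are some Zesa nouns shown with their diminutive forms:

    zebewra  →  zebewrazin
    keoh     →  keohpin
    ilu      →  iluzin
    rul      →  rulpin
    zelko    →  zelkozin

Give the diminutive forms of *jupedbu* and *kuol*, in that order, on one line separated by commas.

The suffix is conditioned by the final sound: -pin when the stem ends in a consonant (*keoh*, *rul*); -zin when the stem ends in a vowel (*zebewra*, *ilu*, *zelko*).
*jupedbu* — final sound /u/ (a vowel) → -zin → *jupedbuzin*.
Since the final sound of *kuol* is /l/ (a consonant), it takes -pin, giving *kuolpin*.

jupedbuzin, kuolpin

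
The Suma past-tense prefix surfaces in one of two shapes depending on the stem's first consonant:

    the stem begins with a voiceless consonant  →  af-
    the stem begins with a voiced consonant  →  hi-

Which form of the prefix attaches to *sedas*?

af-

*sedas*: first consonant = /s/, voiceless → af-.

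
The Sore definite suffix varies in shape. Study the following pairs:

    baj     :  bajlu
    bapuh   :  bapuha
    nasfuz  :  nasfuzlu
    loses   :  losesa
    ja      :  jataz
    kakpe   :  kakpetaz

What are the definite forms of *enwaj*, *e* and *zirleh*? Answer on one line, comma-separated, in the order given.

enwajlu, etaz, zirleha

The alternation tracks the final sound of the stem — -a when the stem ends in a voiceless consonant (*bapuh*, *loses*); -lu when the stem ends in a voiced consonant (*baj*, *nasfuz*); -taz when the stem ends in a vowel (*ja*, *kakpe*).
The final sound of *enwaj* is /j/, which is a voiced consonant, so the suffix is -lu, giving *enwajlu*.
Since the final sound of *e* is /e/ (a vowel), it takes -taz, giving *etaz*.
The final sound of *zirleh* is /h/, which is a voiceless consonant, so the suffix is -a, giving *zirleha*.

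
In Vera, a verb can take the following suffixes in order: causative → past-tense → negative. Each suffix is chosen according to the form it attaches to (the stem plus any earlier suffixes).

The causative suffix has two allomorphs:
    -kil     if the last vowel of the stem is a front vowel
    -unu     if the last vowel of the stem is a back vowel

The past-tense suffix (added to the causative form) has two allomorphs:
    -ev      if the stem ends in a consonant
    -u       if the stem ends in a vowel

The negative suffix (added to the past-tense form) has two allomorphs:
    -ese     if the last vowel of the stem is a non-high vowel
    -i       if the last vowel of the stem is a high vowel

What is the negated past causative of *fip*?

*fip* — last vowel /i/ (a front vowel) → -kil → *fipkil*.
The causative form *fipkil* — final sound /l/ (a consonant) → -ev → *fipkilev*.
Since the last vowel of the past-tense form *fipkilev* is /e/ (a non-high vowel), it takes -ese, giving *fipkilevese*.

fipkilevese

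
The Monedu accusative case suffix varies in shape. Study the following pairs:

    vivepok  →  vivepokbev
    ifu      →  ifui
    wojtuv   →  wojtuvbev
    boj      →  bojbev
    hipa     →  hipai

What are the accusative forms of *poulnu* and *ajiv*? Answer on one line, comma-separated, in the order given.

poulnui, ajivbev

The suffix is conditioned by the final sound: -bev when the stem ends in a consonant (*vivepok*, *wojtuv*, *boj*); -i when the stem ends in a vowel (*ifu*, *hipa*).
Since the final sound of *poulnu* is /u/ (a vowel), it takes -i, giving *poulnui*.
*ajiv*: final sound = /v/, a consonant → -bev → *ajivbev*.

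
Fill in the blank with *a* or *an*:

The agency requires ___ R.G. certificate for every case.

The indefinite article is chosen by the initial *sound* of the following word, not its spelling.
The initialism *R.G.* is read letter by letter; the first letter, R, is pronounced /ɑr/, which begins with a vowel sound.
So the article is *an*: The agency requires an R.G. certificate for every case.

an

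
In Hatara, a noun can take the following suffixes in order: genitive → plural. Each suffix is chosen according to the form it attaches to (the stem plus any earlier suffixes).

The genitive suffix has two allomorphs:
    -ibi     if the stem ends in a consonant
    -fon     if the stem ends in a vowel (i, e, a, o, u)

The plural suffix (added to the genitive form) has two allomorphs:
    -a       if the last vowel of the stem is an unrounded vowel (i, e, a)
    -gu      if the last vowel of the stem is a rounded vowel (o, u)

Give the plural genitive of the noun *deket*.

deketibia

The final sound of *deket* is /t/, which is a consonant, so the genitive suffix is -ibi, giving *deketibi*.
The genitive form *deketibi* — last vowel /i/ (an unrounded vowel) → -a → *deketibia*.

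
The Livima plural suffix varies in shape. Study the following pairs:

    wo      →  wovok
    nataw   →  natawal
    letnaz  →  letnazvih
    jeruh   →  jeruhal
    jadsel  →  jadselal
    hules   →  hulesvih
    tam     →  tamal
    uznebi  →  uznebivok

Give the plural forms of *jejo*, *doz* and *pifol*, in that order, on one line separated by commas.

jejovok, dozvih, pifolal

The alternation tracks the final sound of the stem — -vih when the stem ends in a sibilant (*letnaz*, *hules*); -al when the stem ends in a non-sibilant consonant (*nataw*, *jeruh*, *jadsel*, *tam*); -vok when the stem ends in a vowel (*wo*, *uznebi*).
The final sound of *jejo* is /o/, which is a vowel, so the suffix is -vok, giving *jejovok*.
The final sound of *doz* is /z/, which is a sibilant, so the suffix is -vih, giving *dozvih*.
Since the final sound of *pifol* is /l/ (a non-sibilant consonant), it takes -al, giving *pifolal*.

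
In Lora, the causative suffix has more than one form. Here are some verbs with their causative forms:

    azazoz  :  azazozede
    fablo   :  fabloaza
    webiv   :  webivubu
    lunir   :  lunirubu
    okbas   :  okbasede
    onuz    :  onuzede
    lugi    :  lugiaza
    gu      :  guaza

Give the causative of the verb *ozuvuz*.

ozuvuzede

Looking at the final sound of each stem: -ede when the stem ends in a sibilant (*azazoz*, *okbas*, *onuz*); -ubu when the stem ends in a non-sibilant consonant (*webiv*, *lunir*); -aza when the stem ends in a vowel (*fablo*, *lugi*, *gu*).
The final sound of *ozuvuz* is /z/, which is a sibilant, so the suffix is -ede, giving *ozuvuzede*.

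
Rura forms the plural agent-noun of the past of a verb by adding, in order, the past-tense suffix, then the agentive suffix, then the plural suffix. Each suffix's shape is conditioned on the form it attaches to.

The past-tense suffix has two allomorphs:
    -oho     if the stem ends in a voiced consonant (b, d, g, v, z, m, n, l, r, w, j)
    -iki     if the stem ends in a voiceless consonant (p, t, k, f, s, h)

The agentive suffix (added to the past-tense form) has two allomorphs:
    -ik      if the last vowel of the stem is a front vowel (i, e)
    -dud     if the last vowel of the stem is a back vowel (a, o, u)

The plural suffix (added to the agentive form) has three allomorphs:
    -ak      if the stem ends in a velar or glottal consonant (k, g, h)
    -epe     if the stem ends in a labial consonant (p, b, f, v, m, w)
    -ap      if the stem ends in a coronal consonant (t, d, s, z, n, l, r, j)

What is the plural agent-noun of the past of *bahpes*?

bahpesikiikak

*bahpes*: final consonant = /s/, voiceless → -iki → *bahpesiki*.
The last vowel of the past-tense form *bahpesiki* is /i/, which is a front vowel, so the agentive suffix is -ik, giving *bahpesikiik*.
The agentive form *bahpesikiik* — final consonant /k/ (velar/glottal) → -ak → *bahpesikiikak*.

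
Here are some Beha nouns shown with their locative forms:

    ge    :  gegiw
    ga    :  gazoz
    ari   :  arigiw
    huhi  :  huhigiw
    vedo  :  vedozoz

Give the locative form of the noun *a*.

azoz

The suffix is conditioned by the last vowel: -giw when the last vowel of the stem is a front vowel (*ge*, *ari*, *huhi*); -zoz when the last vowel of the stem is a back vowel (*ga*, *vedo*).
Since the last vowel of *a* is /a/ (a back vowel), it takes -zoz, giving *azoz*.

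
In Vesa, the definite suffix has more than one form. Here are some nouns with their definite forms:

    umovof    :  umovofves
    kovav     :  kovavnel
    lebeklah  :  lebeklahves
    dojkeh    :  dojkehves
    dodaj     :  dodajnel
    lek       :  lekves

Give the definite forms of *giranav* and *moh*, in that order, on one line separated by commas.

Looking at the final consonant of each stem: -ves when the stem ends in a voiceless consonant (*umovof*, *lebeklah*, *dojkeh*, *lek*); -nel when the stem ends in a voiced consonant (*kovav*, *dodaj*).
*giranav* — final consonant /v/ (voiced) → -nel → *giranavnel*.
Since the final consonant of *moh* is /h/ (voiceless), it takes -ves, giving *mohves*.

giranavnel, mohves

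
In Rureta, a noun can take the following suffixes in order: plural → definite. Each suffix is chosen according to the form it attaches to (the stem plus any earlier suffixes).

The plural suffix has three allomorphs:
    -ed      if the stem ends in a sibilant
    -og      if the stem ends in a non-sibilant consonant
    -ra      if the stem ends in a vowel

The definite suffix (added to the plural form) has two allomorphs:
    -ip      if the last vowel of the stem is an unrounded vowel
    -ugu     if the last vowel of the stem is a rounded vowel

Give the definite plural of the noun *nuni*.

*nuni* — final sound /i/ (a vowel) → -ra → *nunira*.
Since the last vowel of the plural form *nunira* is /a/ (an unrounded vowel), it takes -ip, giving *nuniraip*.

nuniraip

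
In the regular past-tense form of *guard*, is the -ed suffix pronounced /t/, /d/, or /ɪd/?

The stem *guard* ends in /t/ or /d/.
The -ed suffix is realized as /ɪd/ after /t, d/; as /t/ after other voiceless consonants; and as /d/ after other voiced sounds.
So -ed on *guard* is pronounced /ɪd/.

/ɪd/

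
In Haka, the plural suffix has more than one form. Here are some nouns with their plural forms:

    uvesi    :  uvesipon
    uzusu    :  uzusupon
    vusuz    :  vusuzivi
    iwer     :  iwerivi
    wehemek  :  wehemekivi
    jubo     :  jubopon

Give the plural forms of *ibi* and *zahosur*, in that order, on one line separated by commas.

The pattern is consonant vs. vowel: -ivi when the stem ends in a consonant (*vusuz*, *iwer*, *wehemek*); -pon when the stem ends in a vowel (*uvesi*, *uzusu*, *jubo*).
*ibi* — final sound /i/ (a vowel) → -pon → *ibipon*.
The final sound of *zahosur* is /r/, which is a consonant, so the suffix is -ivi, giving *zahosurivi*.

ibipon, zahosurivi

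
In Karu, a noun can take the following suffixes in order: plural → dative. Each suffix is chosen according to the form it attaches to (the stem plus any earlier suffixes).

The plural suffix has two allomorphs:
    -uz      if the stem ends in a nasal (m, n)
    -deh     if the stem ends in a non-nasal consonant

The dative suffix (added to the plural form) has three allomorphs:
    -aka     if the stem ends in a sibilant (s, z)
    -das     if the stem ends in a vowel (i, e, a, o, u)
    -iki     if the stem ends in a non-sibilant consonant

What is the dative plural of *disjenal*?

Since the final consonant of *disjenal* is /l/ (non-nasal), it takes -deh, giving *disjenaldeh*.
Since the final sound of the plural form *disjenaldeh* is /h/ (a non-sibilant consonant), it takes -iki, giving *disjenaldehiki*.

disjenaldehiki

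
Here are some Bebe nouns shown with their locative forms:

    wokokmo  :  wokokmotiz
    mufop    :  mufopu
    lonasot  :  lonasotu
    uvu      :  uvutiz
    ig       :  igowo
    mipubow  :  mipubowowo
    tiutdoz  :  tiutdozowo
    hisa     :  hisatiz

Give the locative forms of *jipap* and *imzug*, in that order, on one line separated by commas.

jipapu, imzugowo

The pattern is voicing of the final sound: -u when the stem ends in a voiceless consonant (*mufop*, *lonasot*); -owo when the stem ends in a voiced consonant (*ig*, *mipubow*, *tiutdoz*); -tiz when the stem ends in a vowel (*wokokmo*, *uvu*, *hisa*).
Since the final sound of *jipap* is /p/ (a voiceless consonant), it takes -u, giving *jipapu*.
*imzug*: final sound = /g/, a voiced consonant → -owo → *imzugowo*.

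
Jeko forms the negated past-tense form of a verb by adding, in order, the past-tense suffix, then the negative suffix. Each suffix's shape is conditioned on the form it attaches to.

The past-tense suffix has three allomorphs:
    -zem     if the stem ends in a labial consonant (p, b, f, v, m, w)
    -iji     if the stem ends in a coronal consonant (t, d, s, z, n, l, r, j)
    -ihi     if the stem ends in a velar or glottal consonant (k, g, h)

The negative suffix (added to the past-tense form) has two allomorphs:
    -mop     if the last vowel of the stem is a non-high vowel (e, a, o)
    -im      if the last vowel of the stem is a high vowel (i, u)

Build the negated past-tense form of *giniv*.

ginivzemmop

*giniv* — final consonant /v/ (labial) → -zem → *ginivzem*.
The past-tense form *ginivzem*: last vowel = /e/, a non-high vowel → -mop → *ginivzemmop*.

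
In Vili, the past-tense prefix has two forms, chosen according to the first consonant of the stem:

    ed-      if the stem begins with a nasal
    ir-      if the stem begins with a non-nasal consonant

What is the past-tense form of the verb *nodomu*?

*nodomu*: first consonant = /n/, a nasal → ed- → *ednodomu*.

ednodomu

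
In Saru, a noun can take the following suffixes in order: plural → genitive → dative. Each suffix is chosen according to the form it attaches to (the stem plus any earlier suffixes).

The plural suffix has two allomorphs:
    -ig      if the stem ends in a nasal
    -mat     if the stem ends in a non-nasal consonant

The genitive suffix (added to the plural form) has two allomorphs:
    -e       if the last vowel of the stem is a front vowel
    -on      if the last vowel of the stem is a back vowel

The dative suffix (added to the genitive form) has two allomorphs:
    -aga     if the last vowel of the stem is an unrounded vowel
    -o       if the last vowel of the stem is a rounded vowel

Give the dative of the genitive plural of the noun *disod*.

disodmatono

Since the final consonant of *disod* is /d/ (non-nasal), it takes -mat, giving *disodmat*.
The plural form *disodmat*: last vowel = /a/, a back vowel → -on → *disodmaton*.
The genitive form *disodmaton* — last vowel /o/ (a rounded vowel) → -o → *disodmatono*.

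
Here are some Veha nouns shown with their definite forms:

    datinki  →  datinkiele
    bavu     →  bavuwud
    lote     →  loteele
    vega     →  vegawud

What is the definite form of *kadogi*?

kadogiele

The alternation tracks the last vowel of the stem — -ele when the last vowel of the stem is a front vowel (*datinki*, *lote*); -wud when the last vowel of the stem is a back vowel (*bavu*, *vega*).
*kadogi*: last vowel = /i/, a front vowel → -ele → *kadogiele*.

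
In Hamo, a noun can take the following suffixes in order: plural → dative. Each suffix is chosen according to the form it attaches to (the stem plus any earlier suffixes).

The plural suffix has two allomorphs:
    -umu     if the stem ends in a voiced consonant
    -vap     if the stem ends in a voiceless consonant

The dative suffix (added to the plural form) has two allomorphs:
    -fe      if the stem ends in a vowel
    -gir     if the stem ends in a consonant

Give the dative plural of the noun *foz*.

fozumufe

*foz* — final consonant /z/ (voiced) → -umu → *fozumu*.
The plural form *fozumu* — final sound /u/ (a vowel) → -fe → *fozumufe*.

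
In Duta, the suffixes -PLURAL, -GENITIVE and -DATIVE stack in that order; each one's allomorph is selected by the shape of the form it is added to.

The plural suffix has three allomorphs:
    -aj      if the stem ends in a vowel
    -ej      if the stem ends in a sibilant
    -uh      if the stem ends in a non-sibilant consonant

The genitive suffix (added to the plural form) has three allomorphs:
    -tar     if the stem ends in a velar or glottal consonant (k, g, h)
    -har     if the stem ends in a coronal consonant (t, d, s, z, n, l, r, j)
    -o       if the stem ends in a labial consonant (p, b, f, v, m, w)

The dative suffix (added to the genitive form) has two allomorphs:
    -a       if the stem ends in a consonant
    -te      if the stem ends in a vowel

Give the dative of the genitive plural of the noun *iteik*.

*iteik*: final sound = /k/, a non-sibilant consonant → -uh → *iteikuh*.
The plural form *iteikuh*: final consonant = /h/, velar/glottal → -tar → *iteikuhtar*.
The genitive form *iteikuhtar*: final sound = /r/, a consonant → -a → *iteikuhtara*.

iteikuhtara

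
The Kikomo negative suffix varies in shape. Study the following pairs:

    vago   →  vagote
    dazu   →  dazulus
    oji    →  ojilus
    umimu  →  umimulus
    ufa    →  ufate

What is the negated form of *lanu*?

lanulus

The pattern is height harmony: -lus when the last vowel of the stem is a high vowel (*dazu*, *oji*, *umimu*); -te when the last vowel of the stem is a non-high vowel (*vago*, *ufa*).
Since the last vowel of *lanu* is /u/ (a high vowel), it takes -lus, giving *lanulus*.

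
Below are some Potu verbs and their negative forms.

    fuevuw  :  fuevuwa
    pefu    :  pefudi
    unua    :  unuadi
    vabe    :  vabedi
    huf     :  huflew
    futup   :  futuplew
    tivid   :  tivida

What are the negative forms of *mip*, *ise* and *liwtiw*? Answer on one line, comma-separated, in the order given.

The pattern is voicing of the final sound: -lew when the stem ends in a voiceless consonant (*huf*, *futup*); -a when the stem ends in a voiced consonant (*fuevuw*, *tivid*); -di when the stem ends in a vowel (*pefu*, *unua*, *vabe*).
Since the final sound of *mip* is /p/ (a voiceless consonant), it takes -lew, giving *miplew*.
The final sound of *ise* is /e/, which is a vowel, so the suffix is -di, giving *isedi*.
The final sound of *liwtiw* is /w/, which is a voiced consonant, so the suffix is -a, giving *liwtiwa*.

miplew, isedi, liwtiwa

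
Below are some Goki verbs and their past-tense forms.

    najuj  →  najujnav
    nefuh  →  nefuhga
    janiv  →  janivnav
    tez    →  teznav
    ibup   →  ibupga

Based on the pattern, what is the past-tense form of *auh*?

auhga

The pattern is voicing of the final consonant: -ga when the stem ends in a voiceless consonant (*nefuh*, *ibup*); -nav when the stem ends in a voiced consonant (*najuj*, *janiv*, *tez*).
The final consonant of *auh* is /h/, which is voiceless, so the suffix is -ga, giving *auhga*.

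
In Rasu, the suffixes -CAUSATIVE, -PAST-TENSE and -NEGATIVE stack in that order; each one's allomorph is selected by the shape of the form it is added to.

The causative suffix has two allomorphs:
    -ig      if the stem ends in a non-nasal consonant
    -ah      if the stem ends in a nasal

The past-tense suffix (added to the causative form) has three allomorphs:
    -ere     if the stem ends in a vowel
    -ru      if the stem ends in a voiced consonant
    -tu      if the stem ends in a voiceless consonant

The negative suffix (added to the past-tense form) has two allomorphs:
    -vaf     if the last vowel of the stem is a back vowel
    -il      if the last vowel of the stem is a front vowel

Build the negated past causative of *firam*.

*firam* — final consonant /m/ (a nasal) → -ah → *firamah*.
Since the final sound of the causative form *firamah* is /h/ (a voiceless consonant), it takes -tu, giving *firamahtu*.
The past-tense form *firamahtu* — last vowel /u/ (a back vowel) → -vaf → *firamahtuvaf*.

firamahtuvaf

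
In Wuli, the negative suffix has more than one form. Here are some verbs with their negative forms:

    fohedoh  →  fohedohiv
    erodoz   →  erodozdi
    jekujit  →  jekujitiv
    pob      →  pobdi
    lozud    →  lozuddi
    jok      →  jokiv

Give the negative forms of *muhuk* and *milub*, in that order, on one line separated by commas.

muhukiv, milubdi

The suffix is conditioned by the final consonant: -iv when the stem ends in a voiceless consonant (*fohedoh*, *jekujit*, *jok*); -di when the stem ends in a voiced consonant (*erodoz*, *pob*, *lozud*).
*muhuk* — final consonant /k/ (voiceless) → -iv → *muhukiv*.
The final consonant of *milub* is /b/, which is voiced, so the suffix is -di, giving *milubdi*.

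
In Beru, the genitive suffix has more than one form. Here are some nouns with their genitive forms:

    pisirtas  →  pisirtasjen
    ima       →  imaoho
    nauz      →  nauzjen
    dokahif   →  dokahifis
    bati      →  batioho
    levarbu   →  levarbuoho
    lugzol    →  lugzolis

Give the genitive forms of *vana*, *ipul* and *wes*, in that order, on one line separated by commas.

The suffix is conditioned by the final sound: -jen when the stem ends in a sibilant (*pisirtas*, *nauz*); -is when the stem ends in a non-sibilant consonant (*dokahif*, *lugzol*); -oho when the stem ends in a vowel (*ima*, *bati*, *levarbu*).
*vana* — final sound /a/ (a vowel) → -oho → *vanaoho*.
The final sound of *ipul* is /l/, which is a non-sibilant consonant, so the suffix is -is, giving *ipulis*.
*wes*: final sound = /s/, a sibilant → -jen → *wesjen*.

vanaoho, ipulis, wesjen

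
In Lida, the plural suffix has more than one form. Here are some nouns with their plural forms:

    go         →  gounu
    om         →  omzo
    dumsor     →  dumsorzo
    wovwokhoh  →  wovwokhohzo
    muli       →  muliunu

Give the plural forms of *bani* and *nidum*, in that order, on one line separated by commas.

The suffix is conditioned by the final sound: -zo when the stem ends in a consonant (*om*, *dumsor*, *wovwokhoh*); -unu when the stem ends in a vowel (*go*, *muli*).
*bani* — final sound /i/ (a vowel) → -unu → *baniunu*.
Since the final sound of *nidum* is /m/ (a consonant), it takes -zo, giving *nidumzo*.

baniunu, nidumzo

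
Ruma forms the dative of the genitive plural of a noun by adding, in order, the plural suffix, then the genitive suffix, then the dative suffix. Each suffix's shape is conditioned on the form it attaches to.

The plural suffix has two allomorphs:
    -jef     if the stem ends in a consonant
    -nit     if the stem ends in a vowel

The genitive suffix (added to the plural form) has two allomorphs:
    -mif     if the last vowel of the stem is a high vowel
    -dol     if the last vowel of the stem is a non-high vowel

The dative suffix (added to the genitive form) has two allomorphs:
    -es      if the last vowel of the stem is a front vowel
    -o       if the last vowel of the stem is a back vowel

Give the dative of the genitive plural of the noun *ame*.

The final sound of *ame* is /e/, which is a vowel, so the plural suffix is -nit, giving *amenit*.
Since the last vowel of the plural form *amenit* is /i/ (a high vowel), it takes -mif, giving *amenitmif*.
The genitive form *amenitmif* — last vowel /i/ (a front vowel) → -es → *amenitmifes*.

amenitmifes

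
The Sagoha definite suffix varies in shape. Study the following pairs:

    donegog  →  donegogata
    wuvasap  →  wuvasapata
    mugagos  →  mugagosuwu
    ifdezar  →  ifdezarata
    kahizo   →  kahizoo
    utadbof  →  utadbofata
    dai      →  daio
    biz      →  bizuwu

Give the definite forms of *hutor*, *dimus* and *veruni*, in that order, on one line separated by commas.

hutorata, dimusuwu, verunio

The pattern is sibilance of the final sound: -uwu when the stem ends in a sibilant (*mugagos*, *biz*); -ata when the stem ends in a non-sibilant consonant (*donegog*, *wuvasap*, *ifdezar*, *utadbof*); -o when the stem ends in a vowel (*kahizo*, *dai*).
*hutor* — final sound /r/ (a non-sibilant consonant) → -ata → *hutorata*.
*dimus*: final sound = /s/, a sibilant → -uwu → *dimusuwu*.
*veruni*: final sound = /i/, a vowel → -o → *verunio*.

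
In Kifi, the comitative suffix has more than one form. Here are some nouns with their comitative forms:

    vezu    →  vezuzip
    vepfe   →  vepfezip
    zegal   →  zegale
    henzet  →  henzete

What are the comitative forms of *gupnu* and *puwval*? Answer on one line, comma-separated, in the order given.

The suffix is conditioned by the final sound: -e when the stem ends in a consonant (*zegal*, *henzet*); -zip when the stem ends in a vowel (*vezu*, *vepfe*).
*gupnu* — final sound /u/ (a vowel) → -zip → *gupnuzip*.
Since the final sound of *puwval* is /l/ (a consonant), it takes -e, giving *puwvale*.

gupnuzip, puwvale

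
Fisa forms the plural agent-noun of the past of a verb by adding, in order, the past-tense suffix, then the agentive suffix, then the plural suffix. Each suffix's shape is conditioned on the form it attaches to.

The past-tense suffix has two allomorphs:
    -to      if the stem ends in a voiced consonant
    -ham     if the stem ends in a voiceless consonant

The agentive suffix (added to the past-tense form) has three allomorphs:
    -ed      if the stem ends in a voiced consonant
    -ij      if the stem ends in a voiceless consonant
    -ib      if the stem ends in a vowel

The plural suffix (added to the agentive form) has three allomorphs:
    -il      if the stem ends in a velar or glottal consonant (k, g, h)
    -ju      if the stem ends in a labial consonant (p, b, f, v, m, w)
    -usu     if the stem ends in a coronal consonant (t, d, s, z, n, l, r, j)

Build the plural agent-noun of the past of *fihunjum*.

*fihunjum* — final consonant /m/ (voiced) → -to → *fihunjumto*.
Since the final sound of the past-tense form *fihunjumto* is /o/ (a vowel), it takes -ib, giving *fihunjumtoib*.
The agentive form *fihunjumtoib* — final consonant /b/ (labial) → -ju → *fihunjumtoibju*.

fihunjumtoibju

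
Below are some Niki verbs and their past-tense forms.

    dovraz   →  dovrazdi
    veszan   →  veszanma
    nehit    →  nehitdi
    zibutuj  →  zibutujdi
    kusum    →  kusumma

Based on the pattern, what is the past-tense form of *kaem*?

Looking at the final consonant of each stem: -ma when the stem ends in a nasal (*veszan*, *kusum*); -di when the stem ends in a non-nasal consonant (*dovraz*, *nehit*, *zibutuj*).
The final consonant of *kaem* is /m/, which is a nasal, so the suffix is -ma, giving *kaemma*.

kaemma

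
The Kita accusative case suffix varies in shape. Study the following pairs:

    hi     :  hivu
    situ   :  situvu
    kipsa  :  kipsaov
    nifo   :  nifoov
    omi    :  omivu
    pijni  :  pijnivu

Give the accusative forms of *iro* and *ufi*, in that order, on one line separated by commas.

The pattern is height harmony: -vu when the last vowel of the stem is a high vowel (*hi*, *situ*, *omi*, *pijni*); -ov when the last vowel of the stem is a non-high vowel (*kipsa*, *nifo*).
The last vowel of *iro* is /o/, which is a non-high vowel, so the suffix is -ov, giving *iroov*.
*ufi* — last vowel /i/ (a high vowel) → -vu → *ufivu*.

iroov, ufivu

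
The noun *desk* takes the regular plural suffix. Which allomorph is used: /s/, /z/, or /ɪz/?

The stem *desk* ends in a voiceless non-sibilant consonant.
The plural suffix surfaces as /ɪz/ after sibilants, /s/ after other voiceless consonants, and /z/ after other voiced sounds.
So the plural -s on *desk* is pronounced /s/.

/s/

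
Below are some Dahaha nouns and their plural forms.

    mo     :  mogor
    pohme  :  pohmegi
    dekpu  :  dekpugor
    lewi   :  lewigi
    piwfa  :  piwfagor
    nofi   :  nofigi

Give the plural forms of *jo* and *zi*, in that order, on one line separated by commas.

jogor, zigi

The alternation tracks the last vowel of the stem — -gi when the last vowel of the stem is a front vowel (*pohme*, *lewi*, *nofi*); -gor when the last vowel of the stem is a back vowel (*mo*, *dekpu*, *piwfa*).
The last vowel of *jo* is /o/, which is a back vowel, so the suffix is -gor, giving *jogor*.
The last vowel of *zi* is /i/, which is a front vowel, so the suffix is -gi, giving *zigi*.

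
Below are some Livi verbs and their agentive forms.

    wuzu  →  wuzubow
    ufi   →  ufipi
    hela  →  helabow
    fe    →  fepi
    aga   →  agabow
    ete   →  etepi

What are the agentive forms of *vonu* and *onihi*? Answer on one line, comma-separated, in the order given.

vonubow, onihipi

The suffix is conditioned by the last vowel: -pi when the last vowel of the stem is a front vowel (*ufi*, *fe*, *ete*); -bow when the last vowel of the stem is a back vowel (*wuzu*, *hela*, *aga*).
The last vowel of *vonu* is /u/, which is a back vowel, so the suffix is -bow, giving *vonubow*.
*onihi*: last vowel = /i/, a front vowel → -pi → *onihipi*.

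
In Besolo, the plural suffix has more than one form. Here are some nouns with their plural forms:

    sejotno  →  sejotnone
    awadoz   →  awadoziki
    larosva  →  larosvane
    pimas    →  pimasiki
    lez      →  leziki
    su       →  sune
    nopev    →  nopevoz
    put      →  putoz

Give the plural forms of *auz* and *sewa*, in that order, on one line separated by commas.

auziki, sewane

The pattern is sibilance of the final sound: -iki when the stem ends in a sibilant (*awadoz*, *pimas*, *lez*); -oz when the stem ends in a non-sibilant consonant (*nopev*, *put*); -ne when the stem ends in a vowel (*sejotno*, *larosva*, *su*).
The final sound of *auz* is /z/, which is a sibilant, so the suffix is -iki, giving *auziki*.
The final sound of *sewa* is /a/, which is a vowel, so the suffix is -ne, giving *sewane*.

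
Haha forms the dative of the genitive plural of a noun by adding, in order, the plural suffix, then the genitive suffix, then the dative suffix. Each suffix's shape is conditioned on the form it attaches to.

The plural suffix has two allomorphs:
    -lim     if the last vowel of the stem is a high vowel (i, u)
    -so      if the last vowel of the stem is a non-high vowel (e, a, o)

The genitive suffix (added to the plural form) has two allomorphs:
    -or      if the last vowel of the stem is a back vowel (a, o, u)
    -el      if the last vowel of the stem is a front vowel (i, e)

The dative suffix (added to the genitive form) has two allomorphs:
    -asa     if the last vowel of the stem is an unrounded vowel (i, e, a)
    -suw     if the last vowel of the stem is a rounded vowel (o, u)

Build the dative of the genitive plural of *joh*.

*joh*: last vowel = /o/, a non-high vowel → -so → *johso*.
The plural form *johso*: last vowel = /o/, a back vowel → -or → *johsoor*.
The last vowel of the genitive form *johsoor* is /o/, which is a rounded vowel, so the dative suffix is -suw, giving *johsoorsuw*.

johsoorsuw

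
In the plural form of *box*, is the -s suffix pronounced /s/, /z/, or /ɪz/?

/ɪz/

The stem *box* ends in a sibilant (/s, z, ʃ, ʒ, tʃ, dʒ/).
The plural suffix surfaces as /ɪz/ after sibilants, /s/ after other voiceless consonants, and /z/ after other voiced sounds.
So the plural -s on *box* is pronounced /ɪz/.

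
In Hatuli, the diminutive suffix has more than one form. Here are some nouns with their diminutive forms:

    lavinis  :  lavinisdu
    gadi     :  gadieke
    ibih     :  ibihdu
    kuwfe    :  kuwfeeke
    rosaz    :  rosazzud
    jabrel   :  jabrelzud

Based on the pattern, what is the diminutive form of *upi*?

upieke

The pattern is voicing of the final sound: -du when the stem ends in a voiceless consonant (*lavinis*, *ibih*); -zud when the stem ends in a voiced consonant (*rosaz*, *jabrel*); -eke when the stem ends in a vowel (*gadi*, *kuwfe*).
Since the final sound of *upi* is /i/ (a vowel), it takes -eke, giving *upieke*.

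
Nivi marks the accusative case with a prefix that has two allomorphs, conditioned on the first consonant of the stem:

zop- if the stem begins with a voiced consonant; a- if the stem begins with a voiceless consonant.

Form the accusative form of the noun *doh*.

Since the first consonant of *doh* is /d/ (voiced), it takes zop-, giving *zopdoh*.

zopdoh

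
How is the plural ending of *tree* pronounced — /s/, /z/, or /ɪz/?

/z/

The stem *tree* ends in a voiced non-sibilant sound.
The plural suffix surfaces as /ɪz/ after sibilants, /s/ after other voiceless consonants, and /z/ after other voiced sounds.
So the plural -s on *tree* is pronounced /z/.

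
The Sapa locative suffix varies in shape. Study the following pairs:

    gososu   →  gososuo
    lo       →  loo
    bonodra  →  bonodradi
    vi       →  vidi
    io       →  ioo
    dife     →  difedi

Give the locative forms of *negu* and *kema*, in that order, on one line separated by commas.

The pattern is rounding harmony: -o when the last vowel of the stem is a rounded vowel (*gososu*, *lo*, *io*); -di when the last vowel of the stem is an unrounded vowel (*bonodra*, *vi*, *dife*).
The last vowel of *negu* is /u/, which is a rounded vowel, so the suffix is -o, giving *neguo*.
Since the last vowel of *kema* is /a/ (an unrounded vowel), it takes -di, giving *kemadi*.

neguo, kemadi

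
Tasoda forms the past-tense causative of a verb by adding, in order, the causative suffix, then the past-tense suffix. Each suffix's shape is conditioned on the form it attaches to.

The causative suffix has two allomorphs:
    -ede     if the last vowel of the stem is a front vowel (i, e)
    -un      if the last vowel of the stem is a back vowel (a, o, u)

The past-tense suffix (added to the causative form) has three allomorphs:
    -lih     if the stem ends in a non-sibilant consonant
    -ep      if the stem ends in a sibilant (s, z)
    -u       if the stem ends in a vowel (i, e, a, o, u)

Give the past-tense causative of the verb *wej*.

The last vowel of *wej* is /e/, which is a front vowel, so the causative suffix is -ede, giving *wejede*.
The causative form *wejede*: final sound = /e/, a vowel → -u → *wejedeu*.

wejedeu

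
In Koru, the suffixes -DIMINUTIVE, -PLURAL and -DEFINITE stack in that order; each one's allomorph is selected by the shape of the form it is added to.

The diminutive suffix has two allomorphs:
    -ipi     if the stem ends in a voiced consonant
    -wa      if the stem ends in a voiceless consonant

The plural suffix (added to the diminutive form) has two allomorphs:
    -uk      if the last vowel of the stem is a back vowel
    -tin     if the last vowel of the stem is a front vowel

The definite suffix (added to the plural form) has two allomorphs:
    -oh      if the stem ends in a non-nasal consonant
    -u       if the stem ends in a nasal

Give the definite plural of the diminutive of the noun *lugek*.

*lugek* — final consonant /k/ (voiceless) → -wa → *lugekwa*.
The diminutive form *lugekwa*: last vowel = /a/, a back vowel → -uk → *lugekwauk*.
The final consonant of the plural form *lugekwauk* is /k/, which is non-nasal, so the definite suffix is -oh, giving *lugekwaukoh*.

lugekwaukoh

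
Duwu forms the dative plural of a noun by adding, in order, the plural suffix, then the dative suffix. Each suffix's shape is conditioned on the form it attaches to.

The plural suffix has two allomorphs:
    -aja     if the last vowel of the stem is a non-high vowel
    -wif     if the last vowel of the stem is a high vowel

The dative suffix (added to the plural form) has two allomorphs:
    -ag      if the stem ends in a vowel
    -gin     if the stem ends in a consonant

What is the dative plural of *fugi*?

fugiwifgin

The last vowel of *fugi* is /i/, which is a high vowel, so the plural suffix is -wif, giving *fugiwif*.
The final sound of the plural form *fugiwif* is /f/, which is a consonant, so the dative suffix is -gin, giving *fugiwifgin*.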